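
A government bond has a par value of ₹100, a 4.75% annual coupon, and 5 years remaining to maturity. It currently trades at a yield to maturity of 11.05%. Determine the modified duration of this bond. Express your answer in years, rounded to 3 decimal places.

4.048 years

Periodic yield y = 0.1105. First find Macaulay duration:
  t   CF        PV=CF/(1+0.1105)^t    t·PV
  1         4.75         4.2774         4.2774
  2         4.75         3.8517         7.7035
  3         4.75         3.4685        10.4054
  4         4.75         3.1233        12.4934
  5       104.75        62.0242       310.1210
  Σ                     76.7451       345.0006
P = 76.7451; Macaulay duration = 345.0006 / 76.7451 = 4.49541 years.
Modified duration = D_Mac / (1 + y) = 4.49541 / 1.1105 = 4.04809 years.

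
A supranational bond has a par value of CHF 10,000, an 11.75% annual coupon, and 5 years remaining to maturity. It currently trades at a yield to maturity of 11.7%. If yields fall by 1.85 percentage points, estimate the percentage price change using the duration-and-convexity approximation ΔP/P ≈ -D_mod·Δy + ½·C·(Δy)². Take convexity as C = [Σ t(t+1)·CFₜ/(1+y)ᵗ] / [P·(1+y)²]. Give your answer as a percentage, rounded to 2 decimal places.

With y = 0.117:
  t   CF        PV=CF/(1+0.117)^t    t·PV        t(t+1)·PV
  1     1,175.00     1,051.9248     1,051.9248       2,103.8496
  2     1,175.00       941.7411     1,883.4822       5,650.4465
  3     1,175.00       843.0986     2,529.2957      10,117.1827
  4     1,175.00       754.7883     3,019.1533      15,095.7665
  5    11,175.00     6,426.6059    32,133.0293     192,798.1760
  Σ                 10,018.1586    40,616.8853     225,765.4214
P = 10,018.1586; D_Mac = 4.05433 yrs; D_mod = 3.62966 yrs; C = 18.06189.
Duration effect: -3.62966 × (-0.0185) = +0.067149
Convexity effect: 0.5 × 18.06189 × (-0.0185)² = +0.0030908
ΔP/P ≈ +0.067149 + 0.0030908 = +0.070239 = +7.0239%.

+7.02%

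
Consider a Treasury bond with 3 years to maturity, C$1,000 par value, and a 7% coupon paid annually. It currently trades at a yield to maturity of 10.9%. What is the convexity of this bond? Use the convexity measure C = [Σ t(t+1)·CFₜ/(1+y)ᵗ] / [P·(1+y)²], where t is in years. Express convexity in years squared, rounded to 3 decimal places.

8.883

With y = 0.109:
  t   CF        PV=CF/(1+0.109)^t    t·PV        t(t+1)·PV
  1        70.00        63.1199        63.1199         126.2399
  2        70.00        56.9161       113.8322         341.4965
  3     1,070.00       784.4931     2,353.4794       9,413.9174
  Σ                    904.5291     2,530.4314       9,881.6538
P = 904.5291.
Convexity = Σ t(t+1)·PV / [P·(1+y)²] = 9,881.6538 / (904.5291 × 1.229881) = 8.88268.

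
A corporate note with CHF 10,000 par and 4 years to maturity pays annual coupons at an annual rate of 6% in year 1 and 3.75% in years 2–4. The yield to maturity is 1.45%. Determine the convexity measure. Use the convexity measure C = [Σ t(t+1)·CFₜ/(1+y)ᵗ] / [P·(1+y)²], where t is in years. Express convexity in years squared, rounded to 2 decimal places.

With y = 0.0145:
  t   CF        PV=CF/(1+0.0145)^t    t·PV        t(t+1)·PV
  1       600.00       591.4243       591.4243       1,182.8487
  2       375.00       364.3570       728.7141       2,186.1422
  3       375.00       359.1494     1,077.4481       4,309.7925
  4    10,375.00     9,794.4465    39,177.7861     195,888.9307
  Σ                 11,109.3773    41,575.3727     203,567.7141
P = 11,109.3773.
Convexity = Σ t(t+1)·PV / [P·(1+y)²] = 203,567.7141 / (11,109.3773 × 1.029210) = 17.80390.

17.80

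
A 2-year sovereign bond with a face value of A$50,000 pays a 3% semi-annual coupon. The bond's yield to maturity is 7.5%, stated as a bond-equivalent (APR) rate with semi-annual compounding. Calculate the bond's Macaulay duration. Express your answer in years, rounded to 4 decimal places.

1.9539 years

Periodic yield y = 0.0375. Discount each cash flow and weight by its period:
  t   CF        PV=CF/(1+0.0375)^t    t·PV
  1       750.00       722.8916       722.8916
  2       750.00       696.7630     1,393.5259
  3       750.00       671.5788     2,014.7363
  4    50,750.00    43,800.9596   175,203.8383
  Σ                 45,892.1929   179,334.9921
Price P = Σ PV = 45,892.1929.
Macaulay duration = Σ(t·PV) / P = 179,334.9921 / 45,892.1929 = 3.90775 half-year periods.
In years: 3.90775 / 2 = 1.95387 years.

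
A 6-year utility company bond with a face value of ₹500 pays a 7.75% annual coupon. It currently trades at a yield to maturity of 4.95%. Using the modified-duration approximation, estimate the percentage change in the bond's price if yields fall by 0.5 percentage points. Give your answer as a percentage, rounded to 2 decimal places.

+2.42%

Periodic yield y = 0.0495. Modified duration first:
  t   CF        PV=CF/(1+0.0495)^t    t·PV
  1        38.75        36.9223        36.9223
  2        38.75        35.1809        70.3618
  3        38.75        33.5216       100.5647
  4        38.75        31.9405       127.7621
  5        38.75        30.4340       152.1702
  6       538.75       403.1741     2,419.0446
  Σ                    571.1735     2,906.8257
P = 571.1735; D_Mac = 5.08922 yrs; D_mod = 5.08922/(1+0.0495) = 4.84918 yrs.
ΔP/P ≈ -D_mod · Δy = -4.84918 × (-0.005) = +0.024246 = +2.4246%.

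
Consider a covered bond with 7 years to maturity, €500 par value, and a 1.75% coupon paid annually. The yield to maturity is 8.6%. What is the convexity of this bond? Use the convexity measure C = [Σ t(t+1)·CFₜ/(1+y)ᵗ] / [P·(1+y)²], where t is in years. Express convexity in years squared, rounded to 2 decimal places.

43.42

With y = 0.086:
  t   CF        PV=CF/(1+0.086)^t    t·PV        t(t+1)·PV
  1         8.75         8.0571         8.0571          16.1142
  2         8.75         7.4191        14.8381          44.5143
  3         8.75         6.8315        20.4946          81.9785
  4         8.75         6.2906        25.1622         125.8110
  5         8.75         5.7924        28.9620         173.7722
  6         8.75         5.3337        32.0022         224.0157
  7       508.75       285.5589     1,998.9120      15,991.2964
  Σ                    325.2832     2,128.4283      16,657.5022
P = 325.2832.
Convexity = Σ t(t+1)·PV / [P·(1+y)²] = 16,657.5022 / (325.2832 × 1.179396) = 43.41988.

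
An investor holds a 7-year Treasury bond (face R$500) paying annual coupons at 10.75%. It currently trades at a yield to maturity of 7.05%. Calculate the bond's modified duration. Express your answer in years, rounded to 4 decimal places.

Periodic yield y = 0.0705. First find Macaulay duration:
  t   CF        PV=CF/(1+0.0705)^t    t·PV
  1        53.75        50.2102        50.2102
  2        53.75        46.9035        93.8070
  3        53.75        43.8146       131.4437
  4        53.75        40.9291       163.7162
  5        53.75        38.2336       191.1680
  6        53.75        35.7156       214.2938
  7       553.75       343.7218     2,406.0524
  Σ                    599.5283     3,250.6913
P = 599.5283; Macaulay duration = 3,250.6913 / 599.5283 = 5.42208 years.
Modified duration = D_Mac / (1 + y) = 5.42208 / 1.0705 = 5.06500 years.

5.0650 years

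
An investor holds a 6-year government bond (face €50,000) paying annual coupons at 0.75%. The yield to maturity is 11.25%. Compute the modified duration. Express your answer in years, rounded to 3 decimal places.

5.251 years

Periodic yield y = 0.1125. First find Macaulay duration:
  t   CF        PV=CF/(1+0.1125)^t    t·PV
  1       375.00       337.0787       337.0787
  2       375.00       302.9920       605.9841
  3       375.00       272.3524       817.0572
  4       375.00       244.8111       979.2446
  5       375.00       220.0550     1,100.2748
  6    50,375.00    26,571.4308   159,428.5850
  Σ                 27,948.7200   163,268.2244
P = 27,948.7200; Macaulay duration = 163,268.2244 / 27,948.7200 = 5.84171 years.
Modified duration = D_Mac / (1 + y) = 5.84171 / 1.1125 = 5.25097 years.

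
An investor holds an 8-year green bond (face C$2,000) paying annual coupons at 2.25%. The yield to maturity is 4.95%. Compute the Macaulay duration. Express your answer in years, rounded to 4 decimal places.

7.3372 years

Periodic yield y = 0.0495. Discount each cash flow and weight by its year:
  t   CF        PV=CF/(1+0.0495)^t    t·PV
  1        45.00        42.8776        42.8776
  2        45.00        40.8552        81.7105
  3        45.00        38.9283       116.7848
  4        45.00        37.0922       148.3689
  5        45.00        35.3427       176.7137
  6        45.00        33.6758       202.0548
  7        45.00        32.0875       224.6123
  8     2,045.00     1,389.4207    11,115.3657
  Σ                  1,650.2800    12,108.4882
Price P = Σ PV = 1,650.2800.
Macaulay duration = Σ(t·PV) / P = 12,108.4882 / 1,650.2800 = 7.33723 years.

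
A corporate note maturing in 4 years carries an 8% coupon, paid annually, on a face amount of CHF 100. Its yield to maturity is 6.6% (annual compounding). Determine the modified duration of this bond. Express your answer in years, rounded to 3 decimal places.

Periodic yield y = 0.066. First find Macaulay duration:
  t   CF        PV=CF/(1+0.066)^t    t·PV
  1         8.00         7.5047         7.5047
  2         8.00         7.0400        14.0801
  3         8.00         6.6042        19.8125
  4       108.00        83.6363       334.5453
  Σ                    104.7852       375.9426
P = 104.7852; Macaulay duration = 375.9426 / 104.7852 = 3.58774 years.
Modified duration = D_Mac / (1 + y) = 3.58774 / 1.066 = 3.36561 years.

3.366 years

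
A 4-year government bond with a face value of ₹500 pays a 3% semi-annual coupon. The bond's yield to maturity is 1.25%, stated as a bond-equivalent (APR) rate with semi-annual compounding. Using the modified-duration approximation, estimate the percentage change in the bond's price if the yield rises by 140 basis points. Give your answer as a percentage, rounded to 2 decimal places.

-5.30%

Periodic yield y = 0.00625. Modified duration first:
  t   CF        PV=CF/(1+0.00625)^t    t·PV
  1         7.50         7.4534         7.4534
  2         7.50         7.4071        14.8142
  3         7.50         7.3611        22.0833
  4         7.50         7.3154        29.2616
  5         7.50         7.2700        36.3498
  6         7.50         7.2248        43.3488
  7         7.50         7.1799        50.2595
  8       507.50       482.8241     3,862.5924
  Σ                    534.0358     4,066.1631
P = 534.0358; D_Mac = 7.61403 half-year periods = 3.80701 yrs; D_mod = 3.80701/(1+0.00625) = 3.78337 yrs.
ΔP/P ≈ -D_mod · Δy = -3.78337 × (+0.014) = -0.052967 = -5.2967%.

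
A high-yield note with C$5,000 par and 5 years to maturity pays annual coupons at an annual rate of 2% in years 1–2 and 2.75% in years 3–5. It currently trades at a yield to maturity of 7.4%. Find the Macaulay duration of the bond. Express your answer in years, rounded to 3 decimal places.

4.760 years

Periodic yield y = 0.074. Discount each cash flow and weight by its year:
  t   CF        PV=CF/(1+0.074)^t    t·PV
  1       100.00        93.1099        93.1099
  2       100.00        86.6945       173.3890
  3       137.50       110.9915       332.9746
  4       137.50       103.3441       413.3763
  5     5,137.50     3,595.2610    17,976.3052
  Σ                  3,989.4010    18,989.1549
Price P = Σ PV = 3,989.4010.
Macaulay duration = Σ(t·PV) / P = 18,989.1549 / 3,989.4010 = 4.75990 years.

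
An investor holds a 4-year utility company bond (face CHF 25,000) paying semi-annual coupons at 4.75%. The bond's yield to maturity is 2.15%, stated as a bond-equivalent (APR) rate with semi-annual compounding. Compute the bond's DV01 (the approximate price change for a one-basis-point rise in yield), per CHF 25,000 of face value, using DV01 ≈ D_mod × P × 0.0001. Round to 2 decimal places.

CHF 10.08

Periodic yield y = 0.01075.
  t   CF        PV=CF/(1+0.01075)^t    t·PV
  1       593.75       587.4351       587.4351
  2       593.75       581.1873     1,162.3746
  3       593.75       575.0060     1,725.0180
  4       593.75       568.8904     2,275.5617
  5       593.75       562.8399     2,814.1995
  6       593.75       556.8537     3,341.1223
  7       593.75       550.9312     3,856.5184
  8    25,593.75    23,495.4584   187,963.6675
  Σ                 27,478.6021   203,725.8971
P = 27,478.6021; D_Mac = 7.41398 half-year periods = 3.70699 yrs; D_mod = 3.66757 yrs.
DV01 ≈ 3.66757 × 27,478.6021 × 0.0001 = 10.077957.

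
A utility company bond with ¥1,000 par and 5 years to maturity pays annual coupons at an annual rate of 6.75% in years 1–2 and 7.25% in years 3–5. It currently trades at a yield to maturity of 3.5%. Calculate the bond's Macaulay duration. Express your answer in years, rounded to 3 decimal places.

4.445 years

Periodic yield y = 0.035. Discount each cash flow and weight by its year:
  t   CF        PV=CF/(1+0.035)^t    t·PV
  1        67.50        65.2174        65.2174
  2        67.50        63.0120       126.0239
  3        72.50        65.3908       196.1725
  4        72.50        63.1796       252.7182
  5     1,072.50       903.0162     4,515.0811
  Σ                  1,159.8160     5,155.2132
Price P = Σ PV = 1,159.8160.
Macaulay duration = Σ(t·PV) / P = 5,155.2132 / 1,159.8160 = 4.44485 years.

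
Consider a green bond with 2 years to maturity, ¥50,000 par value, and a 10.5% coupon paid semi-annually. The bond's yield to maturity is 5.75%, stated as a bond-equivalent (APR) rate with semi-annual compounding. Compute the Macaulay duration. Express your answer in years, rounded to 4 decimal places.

1.8620 years

Periodic yield y = 0.02875. Discount each cash flow and weight by its period:
  t   CF        PV=CF/(1+0.02875)^t    t·PV
  1     2,625.00     2,551.6403     2,551.6403
  2     2,625.00     2,480.3308     4,960.6617
  3     2,625.00     2,411.0142     7,233.0425
  4    52,625.00    46,984.2951   187,937.1806
  Σ                 54,427.2805   202,682.5251
Price P = Σ PV = 54,427.2805.
Macaulay duration = Σ(t·PV) / P = 202,682.5251 / 54,427.2805 = 3.72391 half-year periods.
In years: 3.72391 / 2 = 1.86196 years.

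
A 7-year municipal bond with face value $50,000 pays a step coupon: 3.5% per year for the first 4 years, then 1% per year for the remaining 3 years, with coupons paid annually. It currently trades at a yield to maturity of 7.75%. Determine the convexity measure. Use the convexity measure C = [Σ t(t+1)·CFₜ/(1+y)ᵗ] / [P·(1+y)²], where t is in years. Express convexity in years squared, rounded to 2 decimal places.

41.50

With y = 0.0775:
  t   CF        PV=CF/(1+0.0775)^t    t·PV        t(t+1)·PV
  1     1,750.00     1,624.1299     1,624.1299       3,248.2599
  2     1,750.00     1,507.3132     3,014.6263       9,043.8790
  3     1,750.00     1,398.8985     4,196.6956      16,786.7823
  4     1,750.00     1,298.2817     5,193.1268      25,965.6339
  5       500.00       344.2577     1,721.2883      10,327.7297
  6       500.00       319.4967     1,916.9800      13,418.8600
  7    50,500.00    29,948.1794   209,637.2559   1,677,098.0474
  Σ                 36,440.5571   227,304.1028   1,755,889.1921
P = 36,440.5571.
Convexity = Σ t(t+1)·PV / [P·(1+y)²] = 1,755,889.1921 / (36,440.5571 × 1.161006) = 41.50281.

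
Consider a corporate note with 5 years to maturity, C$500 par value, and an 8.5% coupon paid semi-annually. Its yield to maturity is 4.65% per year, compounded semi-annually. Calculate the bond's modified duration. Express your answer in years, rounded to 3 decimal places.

Periodic yield y = 0.02325. First find Macaulay duration:
  t   CF        PV=CF/(1+0.02325)^t    t·PV
  1        21.25        20.7672        20.7672
  2        21.25        20.2953        40.5906
  3        21.25        19.8342        59.5025
  4        21.25        19.3835        77.5340
  5        21.25        18.9431        94.7153
  6        21.25        18.5126       111.0759
  7        21.25        18.0920       126.6440
  8        21.25        17.6809       141.4474
  9        21.25        17.2792       155.5126
  10      521.25       414.2176     4,142.1759
  Σ                    585.0055     4,969.9652
P = 585.0055; Macaulay duration = 4,969.9652 / 585.0055 = 8.49559 half-year periods = 4.24779 years.
Modified duration = D_Mac / (1 + y) = 4.24779 / 1.02325 = 4.15128 years.

4.151 years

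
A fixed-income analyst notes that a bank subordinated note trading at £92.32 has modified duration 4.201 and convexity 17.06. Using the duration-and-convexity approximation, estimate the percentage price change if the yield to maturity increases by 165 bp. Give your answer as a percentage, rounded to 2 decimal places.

-6.70%

Duration effect: -D_mod·Δy = -4.201 × (+0.0165) = -0.0693165
Convexity effect: ½·C·(Δy)² = 0.5 × 17.06 × (0.0165)² = +0.0023222925
ΔP/P ≈ -0.0693165 + 0.0023222925 = -0.0669942075
= -6.69942075%.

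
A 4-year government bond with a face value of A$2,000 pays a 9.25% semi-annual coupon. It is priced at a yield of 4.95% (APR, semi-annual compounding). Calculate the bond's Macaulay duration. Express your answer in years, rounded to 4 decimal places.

3.4783 years

Periodic yield y = 0.02475. Discount each cash flow and weight by its period:
  t   CF        PV=CF/(1+0.02475)^t    t·PV
  1        92.50        90.2659        90.2659
  2        92.50        88.0858       176.1716
  3        92.50        85.9583       257.8750
  4        92.50        83.8822       335.5290
  5        92.50        81.8563       409.2815
  6        92.50        79.8793       479.2757
  7        92.50        77.9500       545.6502
  8     2,092.50     1,720.7669    13,766.1354
  Σ                  2,308.6448    16,060.1842
Price P = Σ PV = 2,308.6448.
Macaulay duration = Σ(t·PV) / P = 16,060.1842 / 2,308.6448 = 6.95654 half-year periods.
In years: 6.95654 / 2 = 3.47827 years.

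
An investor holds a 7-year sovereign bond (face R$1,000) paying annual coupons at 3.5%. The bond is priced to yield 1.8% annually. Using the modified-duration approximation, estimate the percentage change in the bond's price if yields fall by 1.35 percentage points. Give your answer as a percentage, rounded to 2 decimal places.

Periodic yield y = 0.018. Modified duration first:
  t   CF        PV=CF/(1+0.018)^t    t·PV
  1        35.00        34.3811        34.3811
  2        35.00        33.7732        67.5464
  3        35.00        33.1761        99.5282
  4        35.00        32.5894       130.3578
  5        35.00        32.0132       160.0660
  6        35.00        31.4472       188.6829
  7     1,035.00       913.4944     6,394.4610
  Σ                  1,110.8746     7,075.0235
P = 1,110.8746; D_Mac = 6.36888 yrs; D_mod = 6.36888/(1+0.018) = 6.25626 yrs.
ΔP/P ≈ -D_mod · Δy = -6.25626 × (-0.0135) = +0.084460 = +8.4460%.

+8.45%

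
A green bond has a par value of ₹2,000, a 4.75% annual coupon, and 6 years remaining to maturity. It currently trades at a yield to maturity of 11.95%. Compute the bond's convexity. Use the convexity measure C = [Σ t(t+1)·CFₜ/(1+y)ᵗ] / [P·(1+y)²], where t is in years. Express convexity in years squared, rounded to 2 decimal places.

27.77

With y = 0.1195:
  t   CF        PV=CF/(1+0.1195)^t    t·PV        t(t+1)·PV
  1        95.00        84.8593        84.8593         169.7186
  2        95.00        75.8011       151.6022         454.8065
  3        95.00        67.7098       203.1293         812.5172
  4        95.00        60.4821       241.9286       1,209.6430
  5        95.00        54.0260       270.1302       1,620.7811
  6     2,095.00     1,064.2397     6,385.4380      44,698.0658
  Σ                  1,407.1180     7,337.0875      48,965.5322
P = 1,407.1180.
Convexity = Σ t(t+1)·PV / [P·(1+y)²] = 48,965.5322 / (1,407.1180 × 1.253280) = 27.76590.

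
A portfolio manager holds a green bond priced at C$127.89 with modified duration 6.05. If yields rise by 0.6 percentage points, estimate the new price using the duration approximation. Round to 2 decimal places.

C$123.25

Duration approximation: ΔP/P ≈ -D_mod · Δy = -6.05 × (+0.006) = -0.036300.
New price ≈ 127.89 × (1 - 0.036300) = 123.247593.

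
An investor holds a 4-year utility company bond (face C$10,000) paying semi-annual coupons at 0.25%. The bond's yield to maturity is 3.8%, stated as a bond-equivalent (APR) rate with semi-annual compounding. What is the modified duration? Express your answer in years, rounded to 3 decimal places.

Periodic yield y = 0.019. First find Macaulay duration:
  t   CF        PV=CF/(1+0.019)^t    t·PV
  1        12.50        12.2669        12.2669
  2        12.50        12.0382        24.0764
  3        12.50        11.8137        35.4412
  4        12.50        11.5935        46.3739
  5        12.50        11.3773        56.8865
  6        12.50        11.1652        66.9910
  7        12.50        10.9570        76.6988
  8    10,012.50     8,612.8931    68,903.1448
  Σ                  8,694.1049    69,221.8795
P = 8,694.1049; Macaulay duration = 69,221.8795 / 8,694.1049 = 7.96193 half-year periods = 3.98097 years.
Modified duration = D_Mac / (1 + y) = 3.98097 / 1.019 = 3.90674 years.

3.907 years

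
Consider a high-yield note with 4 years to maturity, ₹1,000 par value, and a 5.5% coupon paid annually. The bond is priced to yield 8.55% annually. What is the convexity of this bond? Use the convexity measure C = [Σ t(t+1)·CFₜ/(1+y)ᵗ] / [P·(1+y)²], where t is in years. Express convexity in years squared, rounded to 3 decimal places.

15.173

With y = 0.0855:
  t   CF        PV=CF/(1+0.0855)^t    t·PV        t(t+1)·PV
  1        55.00        50.6679        50.6679         101.3358
  2        55.00        46.6770        93.3540         280.0621
  3        55.00        43.0005       129.0014         516.0056
  4     1,055.00       759.8592     3,039.4370      15,197.1848
  Σ                    900.2046     3,312.4603      16,094.5883
P = 900.2046.
Convexity = Σ t(t+1)·PV / [P·(1+y)²] = 16,094.5883 / (900.2046 × 1.178310) = 15.17326.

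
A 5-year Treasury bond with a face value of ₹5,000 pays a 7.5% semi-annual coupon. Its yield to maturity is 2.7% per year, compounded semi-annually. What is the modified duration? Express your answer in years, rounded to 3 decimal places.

Periodic yield y = 0.0135. First find Macaulay duration:
  t   CF        PV=CF/(1+0.0135)^t    t·PV
  1       187.50       185.0025       185.0025
  2       187.50       182.5382       365.0764
  3       187.50       180.1068       540.3203
  4       187.50       177.7077       710.8308
  5       187.50       175.3406       876.7030
  6       187.50       173.0050     1,038.0302
  7       187.50       170.7006     1,194.9041
  8       187.50       168.4268     1,347.4146
  9       187.50       166.1833     1,495.6501
  10    5,187.50     4,536.4965    45,364.9649
  Σ                  6,115.5080    53,118.8969
P = 6,115.5080; Macaulay duration = 53,118.8969 / 6,115.5080 = 8.68593 half-year periods = 4.34297 years.
Modified duration = D_Mac / (1 + y) = 4.34297 / 1.0135 = 4.28512 years.

4.285 years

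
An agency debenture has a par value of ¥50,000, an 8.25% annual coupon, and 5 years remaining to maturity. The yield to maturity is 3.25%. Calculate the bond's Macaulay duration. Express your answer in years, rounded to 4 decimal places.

4.3692 years

Periodic yield y = 0.0325. Discount each cash flow and weight by its year:
  t   CF        PV=CF/(1+0.0325)^t    t·PV
  1     4,125.00     3,995.1574     3,995.1574
  2     4,125.00     3,869.4018     7,738.8037
  3     4,125.00     3,747.6047    11,242.8140
  4     4,125.00     3,629.6413    14,518.5653
  5    54,125.00    46,126.1926   230,630.9628
  Σ                 61,367.9978   268,126.3032
Price P = Σ PV = 61,367.9978.
Macaulay duration = Σ(t·PV) / P = 268,126.3032 / 61,367.9978 = 4.36916 years.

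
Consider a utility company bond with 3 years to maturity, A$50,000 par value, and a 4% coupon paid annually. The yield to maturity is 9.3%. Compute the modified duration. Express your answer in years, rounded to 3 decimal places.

2.632 years

Periodic yield y = 0.093. First find Macaulay duration:
  t   CF        PV=CF/(1+0.093)^t    t·PV
  1     2,000.00     1,829.8262     1,829.8262
  2     2,000.00     1,674.1319     3,348.2638
  3    52,000.00    39,823.8146   119,471.4439
  Σ                 43,327.7727   124,649.5339
P = 43,327.7727; Macaulay duration = 124,649.5339 / 43,327.7727 = 2.87690 years.
Modified duration = D_Mac / (1 + y) = 2.87690 / 1.093 = 2.63211 years.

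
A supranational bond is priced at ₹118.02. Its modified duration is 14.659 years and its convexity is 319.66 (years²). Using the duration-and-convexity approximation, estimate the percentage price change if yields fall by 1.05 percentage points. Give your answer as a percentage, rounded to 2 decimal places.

Duration effect: -D_mod·Δy = -14.659 × (-0.0105) = +0.1539195
Convexity effect: ½·C·(Δy)² = 0.5 × 319.66 × (-0.0105)² = +0.0176212575
ΔP/P ≈ +0.1539195 + 0.0176212575 = +0.1715407575
= +17.15407575%.

+17.15%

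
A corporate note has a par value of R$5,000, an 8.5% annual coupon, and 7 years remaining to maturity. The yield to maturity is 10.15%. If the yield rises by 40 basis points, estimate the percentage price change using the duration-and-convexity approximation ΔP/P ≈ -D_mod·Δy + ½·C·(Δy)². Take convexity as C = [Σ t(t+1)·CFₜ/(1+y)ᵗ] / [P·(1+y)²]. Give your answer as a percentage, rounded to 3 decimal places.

-1.966%

With y = 0.1015:
  t   CF        PV=CF/(1+0.1015)^t    t·PV        t(t+1)·PV
  1       425.00       385.8375       385.8375         771.6750
  2       425.00       350.2837       700.5674       2,101.7022
  3       425.00       318.0061       954.0182       3,816.0730
  4       425.00       288.7028     1,154.8110       5,774.0550
  5       425.00       262.0996     1,310.4982       7,862.9892
  6       425.00       237.9479     1,427.6875       9,993.8128
  7     5,425.00     2,757.4537    19,302.1760     154,417.4083
  Σ                  4,600.3313    25,235.5959     184,737.7155
P = 4,600.3313; D_Mac = 5.48560 yrs; D_mod = 4.98012 yrs; C = 33.09767.
Duration effect: -4.98012 × (+0.004) = -0.019920
Convexity effect: 0.5 × 33.09767 × (0.004)² = +0.0002648
ΔP/P ≈ -0.019920 + 0.0002648 = -0.019656 = -1.9656%.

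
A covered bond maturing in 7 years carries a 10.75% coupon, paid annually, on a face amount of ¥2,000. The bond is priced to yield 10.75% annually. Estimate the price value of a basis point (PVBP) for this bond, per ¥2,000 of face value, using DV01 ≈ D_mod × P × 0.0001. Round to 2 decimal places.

Periodic yield y = 0.1075.
  t   CF        PV=CF/(1+0.1075)^t    t·PV
  1       215.00       194.1309       194.1309
  2       215.00       175.2875       350.5750
  3       215.00       158.2732       474.8195
  4       215.00       142.9103       571.6412
  5       215.00       129.0386       645.1932
  6       215.00       116.5134       699.0807
  7     2,215.00     1,083.8460     7,586.9221
  Σ                  2,000.0000    10,522.3626
P = 2,000.0000; D_Mac = 5.26118 yrs; D_mod = 4.75050 yrs.
DV01 ≈ 4.75050 × 2,000.0000 × 0.0001 = 0.950100.

¥0.95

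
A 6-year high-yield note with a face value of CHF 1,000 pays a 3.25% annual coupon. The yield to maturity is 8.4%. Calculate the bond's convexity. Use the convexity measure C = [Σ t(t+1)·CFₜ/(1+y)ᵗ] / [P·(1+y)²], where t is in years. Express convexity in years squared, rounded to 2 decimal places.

31.58

With y = 0.084:
  t   CF        PV=CF/(1+0.084)^t    t·PV        t(t+1)·PV
  1        32.50        29.9815        29.9815          59.9631
  2        32.50        27.6583        55.3165         165.9495
  3        32.50        25.5150        76.5450         306.1800
  4        32.50        23.5378        94.1513         470.7564
  5        32.50        21.7139       108.5693         651.4157
  6     1,032.50       636.3768     3,818.2611      26,727.8274
  Σ                    764.7833     4,182.8247      28,382.0920
P = 764.7833.
Convexity = Σ t(t+1)·PV / [P·(1+y)²] = 28,382.0920 / (764.7833 × 1.175056) = 31.58257.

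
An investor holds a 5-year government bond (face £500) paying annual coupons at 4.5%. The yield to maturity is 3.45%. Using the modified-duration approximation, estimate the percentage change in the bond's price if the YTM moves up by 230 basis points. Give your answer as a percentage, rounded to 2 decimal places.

Periodic yield y = 0.0345. Modified duration first:
  t   CF        PV=CF/(1+0.0345)^t    t·PV
  1        22.50        21.7496        21.7496
  2        22.50        21.0243        42.0486
  3        22.50        20.3232        60.9695
  4        22.50        19.6454        78.5815
  5       522.50       440.9952     2,204.9758
  Σ                    523.7376     2,408.3250
P = 523.7376; D_Mac = 4.59834 yrs; D_mod = 4.59834/(1+0.0345) = 4.44499 yrs.
ΔP/P ≈ -D_mod · Δy = -4.44499 × (+0.023) = -0.102235 = -10.2235%.

-10.22%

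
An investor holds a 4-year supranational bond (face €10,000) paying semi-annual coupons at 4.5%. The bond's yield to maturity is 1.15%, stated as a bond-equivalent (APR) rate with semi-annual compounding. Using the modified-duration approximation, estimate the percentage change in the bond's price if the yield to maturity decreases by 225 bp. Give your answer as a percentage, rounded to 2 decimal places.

Periodic yield y = 0.00575. Modified duration first:
  t   CF        PV=CF/(1+0.00575)^t    t·PV
  1       225.00       223.7136       223.7136
  2       225.00       222.4346       444.8693
  3       225.00       221.1630       663.4889
  4       225.00       219.8985       879.5942
  5       225.00       218.6414     1,093.2068
  6       225.00       217.3914     1,304.3481
  7       225.00       216.1485     1,513.0395
  8    10,225.00     9,766.5907    78,132.7254
  Σ                 11,305.9817    84,254.9859
P = 11,305.9817; D_Mac = 7.45225 half-year periods = 3.72612 yrs; D_mod = 3.72612/(1+0.00575) = 3.70482 yrs.
ΔP/P ≈ -D_mod · Δy = -3.70482 × (-0.0225) = +0.083358 = +8.3358%.

+8.34%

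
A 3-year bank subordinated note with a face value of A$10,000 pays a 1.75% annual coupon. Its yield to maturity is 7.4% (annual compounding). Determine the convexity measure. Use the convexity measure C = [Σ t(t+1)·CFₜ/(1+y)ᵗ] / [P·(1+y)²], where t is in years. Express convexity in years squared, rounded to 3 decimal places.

10.145

With y = 0.074:
  t   CF        PV=CF/(1+0.074)^t    t·PV        t(t+1)·PV
  1       175.00       162.9423       162.9423         325.8845
  2       175.00       151.7153       303.4307         910.2920
  3    10,175.00     8,213.3735    24,640.1206      98,560.4823
  Σ                  8,528.0311    25,106.4935      99,796.6588
P = 8,528.0311.
Convexity = Σ t(t+1)·PV / [P·(1+y)²] = 99,796.6588 / (8,528.0311 × 1.153476) = 10.14515.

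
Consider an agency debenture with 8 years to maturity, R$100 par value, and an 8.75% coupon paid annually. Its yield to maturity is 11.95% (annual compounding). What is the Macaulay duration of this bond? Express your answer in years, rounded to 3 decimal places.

Periodic yield y = 0.1195. Discount each cash flow and weight by its year:
  t   CF        PV=CF/(1+0.1195)^t    t·PV
  1         8.75         7.8160         7.8160
  2         8.75         6.9817        13.9634
  3         8.75         6.2364        18.7093
  4         8.75         5.5707        22.2829
  5         8.75         4.9761        24.8804
  6         8.75         4.4449        26.6695
  7         8.75         3.9704        27.7931
  8       108.75        44.0795       352.6359
  Σ                     84.0757       494.7504
Price P = Σ PV = 84.0757.
Macaulay duration = Σ(t·PV) / P = 494.7504 / 84.0757 = 5.88458 years.

5.885 years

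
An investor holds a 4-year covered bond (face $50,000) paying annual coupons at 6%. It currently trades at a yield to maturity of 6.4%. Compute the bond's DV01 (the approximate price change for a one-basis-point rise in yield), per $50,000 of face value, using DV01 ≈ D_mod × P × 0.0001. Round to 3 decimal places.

$17.012

Periodic yield y = 0.064.
  t   CF        PV=CF/(1+0.064)^t    t·PV
  1     3,000.00     2,819.5489     2,819.5489
  2     3,000.00     2,649.9519     5,299.9039
  3     3,000.00     2,490.5563     7,471.6690
  4    53,000.00    41,353.2225   165,412.8899
  Σ                 49,313.2796   181,004.0117
P = 49,313.2796; D_Mac = 3.67049 yrs; D_mod = 3.44971 yrs.
DV01 ≈ 3.44971 × 49,313.2796 × 0.0001 = 17.011655.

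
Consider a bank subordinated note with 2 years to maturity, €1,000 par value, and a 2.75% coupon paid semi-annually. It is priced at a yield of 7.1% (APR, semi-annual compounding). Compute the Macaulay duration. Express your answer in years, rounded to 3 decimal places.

1.958 years

Periodic yield y = 0.0355. Discount each cash flow and weight by its period:
  t   CF        PV=CF/(1+0.0355)^t    t·PV
  1        13.75        13.2786        13.2786
  2        13.75        12.8234        25.6468
  3        13.75        12.3838        37.1513
  4     1,013.75       881.7195     3,526.8781
  Σ                    920.2053     3,602.9547
Price P = Σ PV = 920.2053.
Macaulay duration = Σ(t·PV) / P = 3,602.9547 / 920.2053 = 3.91538 half-year periods.
In years: 3.91538 / 2 = 1.95769 years.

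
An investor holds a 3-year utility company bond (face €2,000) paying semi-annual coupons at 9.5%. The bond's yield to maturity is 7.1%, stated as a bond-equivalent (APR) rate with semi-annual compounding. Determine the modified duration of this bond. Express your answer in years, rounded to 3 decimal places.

Periodic yield y = 0.0355. First find Macaulay duration:
  t   CF        PV=CF/(1+0.0355)^t    t·PV
  1        95.00        91.7431        91.7431
  2        95.00        88.5979       177.1958
  3        95.00        85.5605       256.6815
  4        95.00        82.6272       330.5089
  5        95.00        79.7945       398.9726
  6     2,095.00     1,699.3522    10,196.1134
  Σ                  2,127.6755    11,451.2154
P = 2,127.6755; Macaulay duration = 11,451.2154 / 2,127.6755 = 5.38203 half-year periods = 2.69102 years.
Modified duration = D_Mac / (1 + y) = 2.69102 / 1.0355 = 2.59876 years.

2.599 years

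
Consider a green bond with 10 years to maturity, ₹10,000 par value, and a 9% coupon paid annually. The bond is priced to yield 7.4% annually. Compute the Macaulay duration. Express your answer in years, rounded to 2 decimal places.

Periodic yield y = 0.074. Discount each cash flow and weight by its year:
  t   CF        PV=CF/(1+0.074)^t    t·PV
  1       900.00       837.9888       837.9888
  2       900.00       780.2503     1,560.5006
  3       900.00       726.4900     2,179.4701
  4       900.00       676.4339     2,705.7357
  5       900.00       629.8268     3,149.1338
  6       900.00       586.4309     3,518.5852
  7       900.00       546.0250     3,822.1751
  8       900.00       508.4032     4,067.2254
  9       900.00       473.3735     4,260.3618
  10   10,900.00     5,338.0629    53,380.6287
  Σ                 11,103.2853    79,481.8053
Price P = Σ PV = 11,103.2853.
Macaulay duration = Σ(t·PV) / P = 79,481.8053 / 11,103.2853 = 7.15840 years.

7.16 years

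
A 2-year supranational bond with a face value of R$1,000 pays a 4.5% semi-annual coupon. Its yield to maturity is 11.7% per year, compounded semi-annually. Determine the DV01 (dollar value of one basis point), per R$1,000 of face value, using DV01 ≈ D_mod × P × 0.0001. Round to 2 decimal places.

R$0.16

Periodic yield y = 0.0585.
  t   CF        PV=CF/(1+0.0585)^t    t·PV
  1        22.50        21.2565        21.2565
  2        22.50        20.0817        40.1634
  3        22.50        18.9719        56.9156
  4     1,022.50       814.5165     3,258.0659
  Σ                    874.8265     3,376.4014
P = 874.8265; D_Mac = 3.85951 half-year periods = 1.92975 yrs; D_mod = 1.82310 yrs.
DV01 ≈ 1.82310 × 874.8265 × 0.0001 = 0.159490.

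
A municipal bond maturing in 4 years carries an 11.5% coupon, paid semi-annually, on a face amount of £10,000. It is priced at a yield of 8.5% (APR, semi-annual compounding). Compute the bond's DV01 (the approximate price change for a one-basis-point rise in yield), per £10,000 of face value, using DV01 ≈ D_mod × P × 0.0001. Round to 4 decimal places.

Periodic yield y = 0.0425.
  t   CF        PV=CF/(1+0.0425)^t    t·PV
  1       575.00       551.5588       551.5588
  2       575.00       529.0731     1,058.1463
  3       575.00       507.5042     1,522.5126
  4       575.00       486.8146     1,947.2584
  5       575.00       466.9684     2,334.8422
  6       575.00       447.9314     2,687.5881
  7       575.00       429.6704     3,007.6925
  8    10,575.00     7,580.0464    60,640.3716
  Σ                 10,999.5673    73,749.9705
P = 10,999.5673; D_Mac = 6.70481 half-year periods = 3.35240 yrs; D_mod = 3.21573 yrs.
DV01 ≈ 3.21573 × 10,999.5673 × 0.0001 = 3.537169.

£3.5372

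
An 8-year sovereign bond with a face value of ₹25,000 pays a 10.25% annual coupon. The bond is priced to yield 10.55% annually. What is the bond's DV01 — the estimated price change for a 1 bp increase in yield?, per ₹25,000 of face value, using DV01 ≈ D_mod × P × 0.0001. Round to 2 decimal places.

Periodic yield y = 0.1055.
  t   CF        PV=CF/(1+0.1055)^t    t·PV
  1     2,562.50     2,317.9557     2,317.9557
  2     2,562.50     2,096.7487     4,193.4974
  3     2,562.50     1,896.6519     5,689.9557
  4     2,562.50     1,715.6508     6,862.6030
  5     2,562.50     1,551.9229     7,759.6145
  6     2,562.50     1,403.8199     8,422.9194
  7     2,562.50     1,269.8507     8,888.9546
  8    27,562.50    12,355.1673    98,841.3386
  Σ                 24,607.7678   142,976.8388
P = 24,607.7678; D_Mac = 5.81023 yrs; D_mod = 5.25575 yrs.
DV01 ≈ 5.25575 × 24,607.7678 × 0.0001 = 12.933228.

₹12.93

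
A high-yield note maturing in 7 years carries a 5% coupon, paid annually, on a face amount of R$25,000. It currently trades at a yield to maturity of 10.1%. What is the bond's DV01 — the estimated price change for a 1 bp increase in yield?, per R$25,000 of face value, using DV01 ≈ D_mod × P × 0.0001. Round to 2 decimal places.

R$10.10

Periodic yield y = 0.101.
  t   CF        PV=CF/(1+0.101)^t    t·PV
  1     1,250.00     1,135.3315     1,135.3315
  2     1,250.00     1,031.1821     2,062.3642
  3     1,250.00       936.5869     2,809.7606
  4     1,250.00       850.6693     3,402.6770
  5     1,250.00       772.6333     3,863.1665
  6     1,250.00       701.7559     4,210.5357
  7    26,250.00    13,384.9907    93,694.9352
  Σ                 18,813.1497   111,178.7706
P = 18,813.1497; D_Mac = 5.90963 yrs; D_mod = 5.36751 yrs.
DV01 ≈ 5.36751 × 18,813.1497 × 0.0001 = 10.097981.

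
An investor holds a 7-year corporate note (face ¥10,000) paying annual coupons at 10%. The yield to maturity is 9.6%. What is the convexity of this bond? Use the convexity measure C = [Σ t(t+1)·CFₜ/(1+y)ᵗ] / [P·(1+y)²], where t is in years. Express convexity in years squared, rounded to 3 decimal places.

32.432

With y = 0.096:
  t   CF        PV=CF/(1+0.096)^t    t·PV        t(t+1)·PV
  1     1,000.00       912.4088       912.4088       1,824.8175
  2     1,000.00       832.4897     1,664.9795       4,994.9385
  3     1,000.00       759.5709     2,278.7128       9,114.8512
  4     1,000.00       693.0392     2,772.1567      13,860.7835
  5     1,000.00       632.3350     3,161.6751      18,970.0504
  6     1,000.00       576.9480     3,461.6880      24,231.8162
  7    11,000.00     5,790.5365    40,533.7557     324,270.0460
  Σ                 10,197.3282    54,785.3766     397,267.3032
P = 10,197.3282.
Convexity = Σ t(t+1)·PV / [P·(1+y)²] = 397,267.3032 / (10,197.3282 × 1.201216) = 32.43212.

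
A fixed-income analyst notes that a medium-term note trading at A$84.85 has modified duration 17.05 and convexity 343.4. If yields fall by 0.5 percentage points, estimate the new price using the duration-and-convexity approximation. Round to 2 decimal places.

A$92.45

Duration effect: -D_mod·Δy = -17.05 × (-0.005) = +0.085250
Convexity effect: ½·C·(Δy)² = 0.5 × 343.4 × (-0.005)² = +0.0042925
ΔP/P ≈ +0.085250 + 0.0042925 = +0.0895425
New price ≈ 84.85 × (1 + 0.0895425) = 92.447681125.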